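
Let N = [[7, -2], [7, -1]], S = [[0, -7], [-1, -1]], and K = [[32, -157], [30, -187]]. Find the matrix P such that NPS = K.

Left-multiply by N⁻¹ and right-multiply by S⁻¹: P = N⁻¹KS⁻¹.
det N = 7, so N⁻¹ = [[-1/7, 2/7], [-1, 1]].
S has determinant -7; S⁻¹ = [[1/7, -1], [-1/7, 0]].
N⁻¹K = [[4, -31], [-2, -30]].
P = (N⁻¹K)S⁻¹ = [[5, -4], [4, 2]].

P = [[5, -4], [4, 2]]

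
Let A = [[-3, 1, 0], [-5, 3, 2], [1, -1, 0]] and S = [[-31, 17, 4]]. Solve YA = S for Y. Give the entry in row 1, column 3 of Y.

-6

A is on the right of Y, so right-multiply by A⁻¹: Y = SA⁻¹.
det A = -4; the adjugate gives A⁻¹ = [[-1/2, 0, -1/2], [-1/2, 0, -3/2], [-1/2, 1/2, 1]].
Y = SA⁻¹ = [[-31, 17, 4]] · [[-1/2, 0, -1/2], [-1/2, 0, -3/2], [-1/2, 1/2, 1]] = [[5, 2, -6]].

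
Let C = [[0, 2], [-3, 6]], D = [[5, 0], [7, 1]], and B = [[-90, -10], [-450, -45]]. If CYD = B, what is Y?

Y = [[5, 5], [-2, -5]]

Left-multiply by C⁻¹ and right-multiply by D⁻¹: Y = C⁻¹BD⁻¹.
C has determinant 6; C⁻¹ = [[1, -1/3], [1/2, 0]].
det D = 5, so D⁻¹ = [[1/5, 0], [-7/5, 1]].
C⁻¹B = [[60, 5], [-45, -5]].
Y = (C⁻¹B)D⁻¹ = [[5, 5], [-2, -5]].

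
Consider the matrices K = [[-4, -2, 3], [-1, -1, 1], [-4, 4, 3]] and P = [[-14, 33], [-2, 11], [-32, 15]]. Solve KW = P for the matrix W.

Left-multiplying both sides by K⁻¹ gives W = K⁻¹P.
det K = 6; the adjugate gives K⁻¹ = [[-7/6, 3, 1/6], [-1/6, 0, 1/6], [-4/3, 4, 1/3]].
W = K⁻¹P = [[-7/6, 3, 1/6], [-1/6, 0, 1/6], [-4/3, 4, 1/3]] · [[-14, 33], [-2, 11], [-32, 15]] = [[5, -3], [-3, -3], [0, 5]].

W = [[5, -3], [-3, -3], [0, 5]]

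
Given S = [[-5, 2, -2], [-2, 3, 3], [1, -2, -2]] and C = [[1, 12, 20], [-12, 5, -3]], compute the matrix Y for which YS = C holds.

Y = [[-2, 2, -5], [2, 3, 4]]

S is on the right of Y, so right-multiply by S⁻¹: Y = CS⁻¹.
det S = -4; the adjugate gives S⁻¹ = [[0, -2, -3], [1/4, -3, -19/4], [-1/4, 2, 11/4]].
Y = CS⁻¹ = [[1, 12, 20], [-12, 5, -3]] · [[0, -2, -3], [1/4, -3, -19/4], [-1/4, 2, 11/4]] = [[-2, 2, -5], [2, 3, 4]].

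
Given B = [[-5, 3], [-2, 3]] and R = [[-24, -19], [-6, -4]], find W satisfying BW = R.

W = [[6, 5], [2, 2]]

Since B multiplies W on the left, W = B⁻¹R.
det B = -9; the adjugate gives B⁻¹ = [[-1/3, 1/3], [-2/9, 5/9]].
W = B⁻¹R = [[-1/3, 1/3], [-2/9, 5/9]] · [[-24, -19], [-6, -4]] = [[6, 5], [2, 2]].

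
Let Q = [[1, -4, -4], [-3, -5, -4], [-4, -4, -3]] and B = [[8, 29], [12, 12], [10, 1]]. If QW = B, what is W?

W = [[0, 5], [-4, -3], [2, -3]]

Left-multiplying both sides by Q⁻¹ gives W = Q⁻¹B.
det Q = 3, so Q⁻¹ = [[-1/3, 4/3, -4/3], [7/3, -19/3, 16/3], [-8/3, 20/3, -17/3]].
W = Q⁻¹B = [[-1/3, 4/3, -4/3], [7/3, -19/3, 16/3], [-8/3, 20/3, -17/3]] · [[8, 29], [12, 12], [10, 1]] = [[0, 5], [-4, -3], [2, -3]].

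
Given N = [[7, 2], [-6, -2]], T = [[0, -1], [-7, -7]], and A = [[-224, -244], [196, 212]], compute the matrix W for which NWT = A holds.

W = [[4, 4], [-4, 2]]

W = N⁻¹AT⁻¹ (apply N⁻¹ on the left and T⁻¹ on the right).
det N = -2; the adjugate gives N⁻¹ = [[1, 1], [-3, -7/2]].
det T = -7, so T⁻¹ = [[1, -1/7], [-1, 0]].
N⁻¹A = [[-28, -32], [-14, -10]].
W = (N⁻¹A)T⁻¹ = [[4, 4], [-4, 2]].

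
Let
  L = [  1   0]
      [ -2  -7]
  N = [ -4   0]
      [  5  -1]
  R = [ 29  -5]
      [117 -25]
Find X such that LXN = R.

Left-multiply by L⁻¹ and right-multiply by N⁻¹: X = L⁻¹RN⁻¹.
det L = -7; the adjugate gives L⁻¹ = [[1, 0], [-2/7, -1/7]].
det N = 4, so N⁻¹ = [[-1/4, 0], [-5/4, -1]].
L⁻¹R = [[29, -5], [-25, 5]].
X = (L⁻¹R)N⁻¹ = [[-1, 5], [0, -5]].

X = [[-1, 5], [0, -5]]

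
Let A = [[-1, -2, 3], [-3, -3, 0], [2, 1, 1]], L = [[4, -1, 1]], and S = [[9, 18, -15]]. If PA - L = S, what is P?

P = [[-5, -2, 1]]

PA = S + L = [[13, 17, -14]].
Since A sits to the right of P, P = (S + L)A⁻¹.
det A = 6, so A⁻¹ = [[-1/2, 5/6, 3/2], [1/2, -7/6, -3/2], [1/2, -1/2, -1/2]].
P = (S + L)A⁻¹ = [[-5, -2, 1]].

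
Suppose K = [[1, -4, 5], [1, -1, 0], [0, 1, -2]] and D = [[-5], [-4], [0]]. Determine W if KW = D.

W = [[-2], [2], [1]]

Since K multiplies W on the left, W = K⁻¹D.
det K = -1; the adjugate gives K⁻¹ = [[-2, 3, -5], [-2, 2, -5], [-1, 1, -3]].
W = K⁻¹D = [[-2, 3, -5], [-2, 2, -5], [-1, 1, -3]] · [[-5], [-4], [0]] = [[-2], [2], [1]].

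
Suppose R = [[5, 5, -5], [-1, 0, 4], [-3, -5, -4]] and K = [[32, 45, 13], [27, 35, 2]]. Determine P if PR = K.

R is on the right of P, so right-multiply by R⁻¹: P = KR⁻¹.
det R = -5; the adjugate gives R⁻¹ = [[-4, -9, -4], [16/5, 7, 3], [-1, -2, -1]].
P = KR⁻¹ = [[32, 45, 13], [27, 35, 2]] · [[-4, -9, -4], [16/5, 7, 3], [-1, -2, -1]] = [[3, 1, -6], [2, -2, -5]].

P = [[3, 1, -6], [2, -2, -5]]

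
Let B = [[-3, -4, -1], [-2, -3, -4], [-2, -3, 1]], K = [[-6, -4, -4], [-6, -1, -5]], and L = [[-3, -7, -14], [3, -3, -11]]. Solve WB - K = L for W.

WB = L + K = [[-9, -11, -18], [-3, -4, -16]].
Right-multiplying both sides by B⁻¹ gives W = (L + K)B⁻¹.
det B = 5, so B⁻¹ = [[-3, 7/5, 13/5], [2, -1, -2], [0, -1/5, 1/5]].
W = (L + K)B⁻¹ = [[5, 2, -5], [1, 3, -3]].

W = [[5, 2, -5], [1, 3, -3]]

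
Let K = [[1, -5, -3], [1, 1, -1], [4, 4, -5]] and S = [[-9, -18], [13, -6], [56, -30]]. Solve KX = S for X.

Left-multiplying both sides by K⁻¹ gives X = K⁻¹S.
K has determinant -6; K⁻¹ = [[1/6, 37/6, -4/3], [-1/6, -7/6, 1/3], [0, 4, -1]].
X = K⁻¹S = [[1/6, 37/6, -4/3], [-1/6, -7/6, 1/3], [0, 4, -1]] · [[-9, -18], [13, -6], [56, -30]] = [[4, 0], [5, 0], [-4, 6]].

X = [[4, 0], [5, 0], [-4, 6]]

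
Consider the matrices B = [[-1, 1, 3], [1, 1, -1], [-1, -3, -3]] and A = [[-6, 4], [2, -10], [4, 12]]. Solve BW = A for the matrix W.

B is on the left of W, so left-multiply by B⁻¹: W = B⁻¹A.
det B = 4, so B⁻¹ = [[-3/2, -3/2, -1], [1, 3/2, 1/2], [-1/2, -1, -1/2]].
W = B⁻¹A = [[-3/2, -3/2, -1], [1, 3/2, 1/2], [-1/2, -1, -1/2]] · [[-6, 4], [2, -10], [4, 12]] = [[2, -3], [-1, -5], [-1, 2]].

W = [[2, -3], [-1, -5], [-1, 2]]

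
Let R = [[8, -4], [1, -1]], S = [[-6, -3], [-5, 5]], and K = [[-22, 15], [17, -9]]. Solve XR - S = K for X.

XR = K + S = [[-28, 12], [12, -4]].
Right-multiplying both sides by R⁻¹ gives X = (K + S)R⁻¹.
det R = -4, so R⁻¹ = [[1/4, -1], [1/4, -2]].
X = (K + S)R⁻¹ = [[-4, 4], [2, -4]].

X = [[-4, 4], [2, -4]]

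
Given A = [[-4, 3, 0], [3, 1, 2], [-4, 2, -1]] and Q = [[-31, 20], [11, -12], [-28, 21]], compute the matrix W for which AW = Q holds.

Left-multiplying both sides by A⁻¹ gives W = A⁻¹Q.
det A = 5; the adjugate gives A⁻¹ = [[-1, 3/5, 6/5], [-1, 4/5, 8/5], [2, -4/5, -13/5]].
W = A⁻¹Q = [[-1, 3/5, 6/5], [-1, 4/5, 8/5], [2, -4/5, -13/5]] · [[-31, 20], [11, -12], [-28, 21]] = [[4, -2], [-5, 4], [2, -5]].

W = [[4, -2], [-5, 4], [2, -5]]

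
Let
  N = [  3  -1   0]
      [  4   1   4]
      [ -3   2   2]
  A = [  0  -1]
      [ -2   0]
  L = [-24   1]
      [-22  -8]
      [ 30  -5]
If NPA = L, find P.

P = [[1, 5], [4, 3], [0, -3]]

Left-multiply by N⁻¹ and right-multiply by A⁻¹: P = N⁻¹LA⁻¹.
N has determinant 2; N⁻¹ = [[-3, 1, -2], [-10, 3, -6], [11/2, -3/2, 7/2]].
det A = -2, so A⁻¹ = [[0, -1/2], [-1, 0]].
N⁻¹L = [[-10, -1], [-6, -4], [6, 0]].
P = (N⁻¹L)A⁻¹ = [[1, 5], [4, 3], [0, -3]].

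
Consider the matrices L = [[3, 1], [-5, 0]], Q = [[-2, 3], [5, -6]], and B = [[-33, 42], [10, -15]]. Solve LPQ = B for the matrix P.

P = [[1, 0], [1, -5]]

Left-multiply by L⁻¹ and right-multiply by Q⁻¹: P = L⁻¹BQ⁻¹.
L has determinant 5; L⁻¹ = [[0, -1/5], [1, 3/5]].
det Q = -3; the adjugate gives Q⁻¹ = [[2, 1], [5/3, 2/3]].
L⁻¹B = [[-2, 3], [-27, 33]].
P = (L⁻¹B)Q⁻¹ = [[1, 0], [1, -5]].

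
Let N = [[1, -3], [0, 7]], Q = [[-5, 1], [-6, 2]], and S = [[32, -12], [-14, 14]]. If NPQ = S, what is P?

Isolating P: multiply by N⁻¹ from the left and Q⁻¹ from the right, so P = N⁻¹SQ⁻¹.
det N = 7; the adjugate gives N⁻¹ = [[1, 3/7], [0, 1/7]].
Q has determinant -4; Q⁻¹ = [[-1/2, 1/4], [-3/2, 5/4]].
N⁻¹S = [[26, -6], [-2, 2]].
P = (N⁻¹S)Q⁻¹ = [[-4, -1], [-2, 2]].

P = [[-4, -1], [-2, 2]]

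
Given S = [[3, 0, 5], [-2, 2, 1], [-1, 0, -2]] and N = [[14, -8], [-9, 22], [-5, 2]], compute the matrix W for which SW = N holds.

W = [[3, -6], [-2, 4], [1, 2]]

Since S multiplies W on the left, W = S⁻¹N.
det S = -2, so S⁻¹ = [[2, 0, 5], [5/2, 1/2, 13/2], [-1, 0, -3]].
W = S⁻¹N = [[2, 0, 5], [5/2, 1/2, 13/2], [-1, 0, -3]] · [[14, -8], [-9, 22], [-5, 2]] = [[3, -6], [-2, 4], [1, 2]].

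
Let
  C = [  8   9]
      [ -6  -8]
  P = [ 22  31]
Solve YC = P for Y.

Right-multiplying both sides by C⁻¹ gives Y = PC⁻¹.
det C = -10, so C⁻¹ = [[4/5, 9/10], [-3/5, -4/5]].
Y = PC⁻¹ = [[22, 31]] · [[4/5, 9/10], [-3/5, -4/5]] = [[-1, -5]].

Y = [[-1, -5]]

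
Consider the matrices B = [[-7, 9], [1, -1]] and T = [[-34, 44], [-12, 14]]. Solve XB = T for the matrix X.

X = [[5, 1], [1, -5]]

B is on the right of X, so right-multiply by B⁻¹: X = TB⁻¹.
B has determinant -2; B⁻¹ = [[1/2, 9/2], [1/2, 7/2]].
X = TB⁻¹ = [[-34, 44], [-12, 14]] · [[1/2, 9/2], [1/2, 7/2]] = [[5, 1], [1, -5]].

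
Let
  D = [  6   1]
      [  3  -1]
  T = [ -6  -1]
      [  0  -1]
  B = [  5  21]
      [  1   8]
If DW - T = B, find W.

DW = B + T = [[-1, 20], [1, 7]].
Left-multiplying both sides by D⁻¹ gives W = D⁻¹(B + T).
det D = -9, so D⁻¹ = [[1/9, 1/9], [1/3, -2/3]].
W = D⁻¹(B + T) = [[0, 3], [-1, 2]].

W = [[0, 3], [-1, 2]]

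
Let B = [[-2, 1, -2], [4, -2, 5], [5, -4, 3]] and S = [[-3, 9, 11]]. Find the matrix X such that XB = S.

X = [[-3, 4, -5]]

B is on the right of X, so right-multiply by B⁻¹: X = SB⁻¹.
det B = -3, so B⁻¹ = [[-14/3, -5/3, -1/3], [-13/3, -4/3, -2/3], [2, 1, 0]].
X = SB⁻¹ = [[-3, 9, 11]] · [[-14/3, -5/3, -1/3], [-13/3, -4/3, -2/3], [2, 1, 0]] = [[-3, 4, -5]].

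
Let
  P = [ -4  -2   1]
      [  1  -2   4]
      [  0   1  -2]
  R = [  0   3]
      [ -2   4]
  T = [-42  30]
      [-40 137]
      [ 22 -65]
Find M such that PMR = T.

M = [[5, -2], [1, -5], [4, 3]]

M = P⁻¹TR⁻¹ (apply P⁻¹ on the left and R⁻¹ on the right).
P has determinant -3; P⁻¹ = [[0, 1, 2], [-2/3, -8/3, -17/3], [-1/3, -4/3, -10/3]].
det R = 6, so R⁻¹ = [[2/3, -1/2], [1/3, 0]].
P⁻¹T = [[4, 7], [10, -17], [-6, 24]].
M = (P⁻¹T)R⁻¹ = [[5, -2], [1, -5], [4, 3]].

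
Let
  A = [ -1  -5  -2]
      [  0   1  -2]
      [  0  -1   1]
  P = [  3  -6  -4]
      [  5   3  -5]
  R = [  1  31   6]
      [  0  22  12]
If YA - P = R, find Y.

YA = R + P = [[4, 25, 2], [5, 25, 7]].
Since A sits to the right of Y, Y = (R + P)A⁻¹.
A has determinant 1; A⁻¹ = [[-1, 7, 12], [0, -1, -2], [0, -1, -1]].
Y = (R + P)A⁻¹ = [[-4, 1, -4], [-5, 3, 3]].

Y = [[-4, 1, -4], [-5, 3, 3]]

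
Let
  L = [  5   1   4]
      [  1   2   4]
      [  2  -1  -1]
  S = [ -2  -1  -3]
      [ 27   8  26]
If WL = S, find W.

W = [[-2, 2, 3], [4, 3, 2]]

L is on the right of W, so right-multiply by L⁻¹: W = SL⁻¹.
det L = -1; the adjugate gives L⁻¹ = [[-2, 3, 4], [-9, 13, 16], [5, -7, -9]].
W = SL⁻¹ = [[-2, -1, -3], [27, 8, 26]] · [[-2, 3, 4], [-9, 13, 16], [5, -7, -9]] = [[-2, 2, 3], [4, 3, 2]].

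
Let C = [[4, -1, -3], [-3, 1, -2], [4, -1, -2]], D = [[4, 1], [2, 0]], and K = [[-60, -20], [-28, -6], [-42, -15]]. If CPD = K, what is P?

P = [[-1, 3], [1, 5], [5, -1]]

P = C⁻¹KD⁻¹ (apply C⁻¹ on the left and D⁻¹ on the right).
det C = 1, so C⁻¹ = [[-4, 1, 5], [-14, 4, 17], [-1, 0, 1]].
det D = -2, so D⁻¹ = [[0, 1/2], [1, -2]].
C⁻¹K = [[2, -1], [14, 1], [18, 5]].
P = (C⁻¹K)D⁻¹ = [[-1, 3], [1, 5], [5, -1]].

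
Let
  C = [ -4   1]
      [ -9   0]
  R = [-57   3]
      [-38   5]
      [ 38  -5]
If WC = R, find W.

Right-multiplying both sides by C⁻¹ gives W = RC⁻¹.
det C = 9, so C⁻¹ = [[0, -1/9], [1, -4/9]].
W = RC⁻¹ = [[-57, 3], [-38, 5], [38, -5]] · [[0, -1/9], [1, -4/9]] = [[3, 5], [5, 2], [-5, -2]].

W = [[3, 5], [5, 2], [-5, -2]]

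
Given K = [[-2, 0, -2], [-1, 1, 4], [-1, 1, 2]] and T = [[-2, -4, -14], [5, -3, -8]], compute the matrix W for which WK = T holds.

Since K sits to the right of W, W = TK⁻¹.
det K = 4; the adjugate gives K⁻¹ = [[-1/2, -1/2, 1/2], [-1/2, -3/2, 5/2], [0, 1/2, -1/2]].
W = TK⁻¹ = [[-2, -4, -14], [5, -3, -8]] · [[-1/2, -1/2, 1/2], [-1/2, -3/2, 5/2], [0, 1/2, -1/2]] = [[3, 0, -4], [-1, -2, -1]].

W = [[3, 0, -4], [-1, -2, -1]]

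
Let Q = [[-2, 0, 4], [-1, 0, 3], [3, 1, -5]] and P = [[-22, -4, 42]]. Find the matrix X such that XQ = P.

Since Q sits to the right of X, X = PQ⁻¹.
det Q = 2, so Q⁻¹ = [[-3/2, 2, 0], [2, -1, 1], [-1/2, 1, 0]].
X = PQ⁻¹ = [[-22, -4, 42]] · [[-3/2, 2, 0], [2, -1, 1], [-1/2, 1, 0]] = [[4, 2, -4]].

X = [[4, 2, -4]]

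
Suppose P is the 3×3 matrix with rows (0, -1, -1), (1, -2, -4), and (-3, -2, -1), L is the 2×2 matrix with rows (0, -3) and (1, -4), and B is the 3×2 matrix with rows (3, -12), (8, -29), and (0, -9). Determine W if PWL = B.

W = [[-1, 2], [0, -3], [0, 0]]

W = P⁻¹BL⁻¹ (apply P⁻¹ on the left and L⁻¹ on the right).
det P = -5, so P⁻¹ = [[6/5, -1/5, -2/5], [-13/5, 3/5, 1/5], [8/5, -3/5, -1/5]].
L has determinant 3; L⁻¹ = [[-4/3, 1], [-1/3, 0]].
P⁻¹B = [[2, -5], [-3, 12], [0, 0]].
W = (P⁻¹B)L⁻¹ = [[-1, 2], [0, -3], [0, 0]].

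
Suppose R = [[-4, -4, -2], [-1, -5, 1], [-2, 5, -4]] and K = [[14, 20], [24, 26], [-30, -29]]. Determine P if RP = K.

P = [[-1, -5], [-4, -3], [3, 6]]

Since R multiplies P on the left, P = R⁻¹K.
R has determinant -6; R⁻¹ = [[-5/2, 13/3, 7/3], [1, -2, -1], [5/2, -14/3, -8/3]].
P = R⁻¹K = [[-5/2, 13/3, 7/3], [1, -2, -1], [5/2, -14/3, -8/3]] · [[14, 20], [24, 26], [-30, -29]] = [[-1, -5], [-4, -3], [3, 6]].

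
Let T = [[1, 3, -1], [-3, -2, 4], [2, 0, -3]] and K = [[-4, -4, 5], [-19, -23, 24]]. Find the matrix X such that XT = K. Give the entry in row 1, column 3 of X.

T is on the right of X, so right-multiply by T⁻¹: X = KT⁻¹.
T has determinant -1; T⁻¹ = [[-6, -9, -10], [1, 1, 1], [-4, -6, -7]].
X = KT⁻¹ = [[-4, -4, 5], [-19, -23, 24]] · [[-6, -9, -10], [1, 1, 1], [-4, -6, -7]] = [[0, 2, 1], [-5, 4, -1]].

1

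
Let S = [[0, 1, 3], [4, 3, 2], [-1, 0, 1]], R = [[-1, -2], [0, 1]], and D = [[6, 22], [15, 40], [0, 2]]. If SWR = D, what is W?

W = [[-1, 2], [-3, -2], [-1, 4]]

Isolating W: multiply by S⁻¹ from the left and R⁻¹ from the right, so W = S⁻¹DR⁻¹.
det S = 3; the adjugate gives S⁻¹ = [[1, -1/3, -7/3], [-2, 1, 4], [1, -1/3, -4/3]].
R has determinant -1; R⁻¹ = [[-1, -2], [0, 1]].
S⁻¹D = [[1, 4], [3, 4], [1, 6]].
W = (S⁻¹D)R⁻¹ = [[-1, 2], [-3, -2], [-1, 4]].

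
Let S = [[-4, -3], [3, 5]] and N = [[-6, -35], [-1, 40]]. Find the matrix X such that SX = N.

X = [[3, 5], [-2, 5]]

S is on the left of X, so left-multiply by S⁻¹: X = S⁻¹N.
det S = -11; the adjugate gives S⁻¹ = [[-5/11, -3/11], [3/11, 4/11]].
X = S⁻¹N = [[-5/11, -3/11], [3/11, 4/11]] · [[-6, -35], [-1, 40]] = [[3, 5], [-2, 5]].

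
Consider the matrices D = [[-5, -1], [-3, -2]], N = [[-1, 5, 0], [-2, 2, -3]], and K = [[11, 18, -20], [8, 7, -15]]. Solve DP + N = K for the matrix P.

P = [[-2, -3, 4], [-2, 2, 0]]

DP = K − N = [[12, 13, -20], [10, 5, -12]].
Since D multiplies P on the left, P = D⁻¹(K − N).
D has determinant 7; D⁻¹ = [[-2/7, 1/7], [3/7, -5/7]].
P = D⁻¹(K − N) = [[-2, -3, 4], [-2, 2, 0]].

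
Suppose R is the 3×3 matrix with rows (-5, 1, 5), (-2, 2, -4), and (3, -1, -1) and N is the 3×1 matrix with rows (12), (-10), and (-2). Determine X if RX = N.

Since R multiplies X on the left, X = R⁻¹N.
R has determinant -4; R⁻¹ = [[3/2, 1, 7/2], [7/2, 5/2, 15/2], [1, 1/2, 2]].
X = R⁻¹N = [[3/2, 1, 7/2], [7/2, 5/2, 15/2], [1, 1/2, 2]] · [[12], [-10], [-2]] = [[1], [2], [3]].

X = [[1], [2], [3]]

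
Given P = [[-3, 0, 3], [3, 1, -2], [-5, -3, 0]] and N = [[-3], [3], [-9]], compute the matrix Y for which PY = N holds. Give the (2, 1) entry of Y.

P is on the left of Y, so left-multiply by P⁻¹: Y = P⁻¹N.
P has determinant 6; P⁻¹ = [[-1, -3/2, -1/2], [5/3, 5/2, 1/2], [-2/3, -3/2, -1/2]].
Y = P⁻¹N = [[-1, -3/2, -1/2], [5/3, 5/2, 1/2], [-2/3, -3/2, -1/2]] · [[-3], [3], [-9]] = [[3], [-2], [2]].

-2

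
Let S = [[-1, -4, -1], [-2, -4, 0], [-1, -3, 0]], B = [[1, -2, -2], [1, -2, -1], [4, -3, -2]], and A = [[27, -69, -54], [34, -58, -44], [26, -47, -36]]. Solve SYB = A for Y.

Isolating Y: multiply by S⁻¹ from the left and B⁻¹ from the right, so Y = S⁻¹AB⁻¹.
S has determinant -2; S⁻¹ = [[0, -3/2, 2], [0, 1/2, -1], [-1, -1/2, 2]].
det B = -5, so B⁻¹ = [[-1/5, -2/5, 2/5], [2/5, -6/5, 1/5], [-1, 1, 0]].
S⁻¹A = [[1, -7, -6], [-9, 18, 14], [8, 4, 4]].
Y = (S⁻¹A)B⁻¹ = [[3, 2, -1], [-5, -4, 0], [-4, -4, 4]].

Y = [[3, 2, -1], [-5, -4, 0], [-4, -4, 4]]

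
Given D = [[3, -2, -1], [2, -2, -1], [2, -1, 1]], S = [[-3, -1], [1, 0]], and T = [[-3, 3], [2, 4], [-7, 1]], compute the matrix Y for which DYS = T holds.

Y = [[1, -2], [3, 4], [0, -2]]

Isolating Y: multiply by D⁻¹ from the left and S⁻¹ from the right, so Y = D⁻¹TS⁻¹.
det D = -3, so D⁻¹ = [[1, -1, 0], [4/3, -5/3, -1/3], [-2/3, 1/3, 2/3]].
det S = 1, so S⁻¹ = [[0, 1], [-1, -3]].
D⁻¹T = [[-5, -1], [-5, -3], [-2, 0]].
Y = (D⁻¹T)S⁻¹ = [[1, -2], [3, 4], [0, -2]].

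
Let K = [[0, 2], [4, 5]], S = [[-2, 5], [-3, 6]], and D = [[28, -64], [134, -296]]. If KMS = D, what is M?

M = [[-2, -4], [-4, -2]]

Isolating M: multiply by K⁻¹ from the left and S⁻¹ from the right, so M = K⁻¹DS⁻¹.
K has determinant -8; K⁻¹ = [[-5/8, 1/4], [1/2, 0]].
S has determinant 3; S⁻¹ = [[2, -5/3], [1, -2/3]].
K⁻¹D = [[16, -34], [14, -32]].
M = (K⁻¹D)S⁻¹ = [[-2, -4], [-4, -2]].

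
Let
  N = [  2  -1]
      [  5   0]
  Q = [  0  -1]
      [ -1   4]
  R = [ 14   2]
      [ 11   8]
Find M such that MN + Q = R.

MN = R − Q = [[14, 3], [12, 4]].
Since N sits to the right of M, M = (R − Q)N⁻¹.
det N = 5, so N⁻¹ = [[0, 1/5], [-1, 2/5]].
M = (R − Q)N⁻¹ = [[-3, 4], [-4, 4]].

M = [[-3, 4], [-4, 4]]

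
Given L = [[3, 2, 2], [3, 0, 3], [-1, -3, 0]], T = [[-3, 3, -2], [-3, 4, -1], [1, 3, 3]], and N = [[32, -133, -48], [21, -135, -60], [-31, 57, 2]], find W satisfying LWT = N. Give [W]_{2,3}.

1

Left-multiply by L⁻¹ and right-multiply by T⁻¹: W = L⁻¹NT⁻¹.
L has determinant 3; L⁻¹ = [[3, -2, 2], [-1, 2/3, -1], [-3, 7/3, -2]].
T has determinant 5; T⁻¹ = [[3, -3, 1], [8/5, -7/5, 3/5], [-13/5, 12/5, -3/5]].
L⁻¹N = [[-8, -15, -20], [13, -14, 6], [15, -30, 0]].
W = (L⁻¹N)T⁻¹ = [[4, -3, -5], [1, -5, 1], [-3, -3, -3]].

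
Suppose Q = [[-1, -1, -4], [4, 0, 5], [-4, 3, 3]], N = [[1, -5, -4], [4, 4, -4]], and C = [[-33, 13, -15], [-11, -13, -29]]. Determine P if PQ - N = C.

PQ = C + N = [[-32, 8, -19], [-7, -9, -33]].
Q is on the right of P, so right-multiply by Q⁻¹: P = (C + N)Q⁻¹.
Q has determinant -1; Q⁻¹ = [[15, 9, 5], [32, 19, 11], [-12, -7, -4]].
P = (C + N)Q⁻¹ = [[4, -3, 4], [3, -3, -2]].

P = [[4, -3, 4], [3, -3, -2]]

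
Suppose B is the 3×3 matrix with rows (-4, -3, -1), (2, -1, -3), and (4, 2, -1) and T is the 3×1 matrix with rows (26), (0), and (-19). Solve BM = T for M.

M = [[-5], [-1], [-3]]

Since B multiplies M on the left, M = B⁻¹T.
det B = -6; the adjugate gives B⁻¹ = [[-7/6, 5/6, -4/3], [5/3, -4/3, 7/3], [-4/3, 2/3, -5/3]].
M = B⁻¹T = [[-7/6, 5/6, -4/3], [5/3, -4/3, 7/3], [-4/3, 2/3, -5/3]] · [[26], [0], [-19]] = [[-5], [-1], [-3]].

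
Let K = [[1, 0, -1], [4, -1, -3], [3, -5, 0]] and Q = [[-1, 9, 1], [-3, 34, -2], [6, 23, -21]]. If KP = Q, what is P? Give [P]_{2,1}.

-3

K is on the left of P, so left-multiply by K⁻¹: P = K⁻¹Q.
det K = 2, so K⁻¹ = [[-15/2, 5/2, -1/2], [-9/2, 3/2, -1/2], [-17/2, 5/2, -1/2]].
P = K⁻¹Q = [[-15/2, 5/2, -1/2], [-9/2, 3/2, -1/2], [-17/2, 5/2, -1/2]] · [[-1, 9, 1], [-3, 34, -2], [6, 23, -21]] = [[-3, 6, -2], [-3, -1, 3], [-2, -3, -3]].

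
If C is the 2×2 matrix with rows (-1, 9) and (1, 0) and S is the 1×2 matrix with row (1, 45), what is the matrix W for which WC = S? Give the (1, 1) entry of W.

5

C is on the right of W, so right-multiply by C⁻¹: W = SC⁻¹.
det C = -9, so C⁻¹ = [[0, 1], [1/9, 1/9]].
W = SC⁻¹ = [[1, 45]] · [[0, 1], [1/9, 1/9]] = [[5, 6]].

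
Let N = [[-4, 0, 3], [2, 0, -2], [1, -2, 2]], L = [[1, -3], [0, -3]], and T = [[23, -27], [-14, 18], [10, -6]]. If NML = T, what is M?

M = N⁻¹TL⁻¹ (apply N⁻¹ on the left and L⁻¹ on the right).
det N = 4, so N⁻¹ = [[-1, -3/2, 0], [-3/2, -11/4, -1/2], [-1, -2, 0]].
L has determinant -3; L⁻¹ = [[1, -1], [0, -1/3]].
N⁻¹T = [[-2, 0], [-1, -6], [5, -9]].
M = (N⁻¹T)L⁻¹ = [[-2, 2], [-1, 3], [5, -2]].

M = [[-2, 2], [-1, 3], [5, -2]]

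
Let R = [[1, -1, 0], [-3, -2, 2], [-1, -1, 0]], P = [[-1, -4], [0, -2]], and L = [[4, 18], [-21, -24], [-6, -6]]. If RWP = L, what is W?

Left-multiply by R⁻¹ and right-multiply by P⁻¹: W = R⁻¹LP⁻¹.
R has determinant 4; R⁻¹ = [[1/2, 0, -1/2], [-1/2, 0, -1/2], [1/4, 1/2, -5/4]].
det P = 2, so P⁻¹ = [[-1, 2], [0, -1/2]].
R⁻¹L = [[5, 12], [1, -6], [-2, 0]].
W = (R⁻¹L)P⁻¹ = [[-5, 4], [-1, 5], [2, -4]].

W = [[-5, 4], [-1, 5], [2, -4]]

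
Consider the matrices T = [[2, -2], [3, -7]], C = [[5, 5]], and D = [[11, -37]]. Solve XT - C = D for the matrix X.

XT = D + C = [[16, -32]].
Right-multiplying both sides by T⁻¹ gives X = (D + C)T⁻¹.
det T = -8, so T⁻¹ = [[7/8, -1/4], [3/8, -1/4]].
X = (D + C)T⁻¹ = [[2, 4]].

X = [[2, 4]]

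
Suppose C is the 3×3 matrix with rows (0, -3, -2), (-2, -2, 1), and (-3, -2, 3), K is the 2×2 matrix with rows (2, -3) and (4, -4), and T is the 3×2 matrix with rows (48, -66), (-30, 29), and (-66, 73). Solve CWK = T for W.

Isolating W: multiply by C⁻¹ from the left and K⁻¹ from the right, so W = C⁻¹TK⁻¹.
det C = -5; the adjugate gives C⁻¹ = [[4/5, -13/5, 7/5], [-3/5, 6/5, -4/5], [2/5, -9/5, 6/5]].
det K = 4; the adjugate gives K⁻¹ = [[-1, 3/4], [-1, 1/2]].
C⁻¹T = [[24, -26], [-12, 16], [-6, 9]].
W = (C⁻¹T)K⁻¹ = [[2, 5], [-4, -1], [-3, 0]].

W = [[2, 5], [-4, -1], [-3, 0]]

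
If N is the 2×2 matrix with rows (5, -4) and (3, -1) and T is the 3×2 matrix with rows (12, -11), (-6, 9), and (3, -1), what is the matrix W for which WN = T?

W = [[3, -1], [-3, 3], [0, 1]]

Since N sits to the right of W, W = TN⁻¹.
det N = 7, so N⁻¹ = [[-1/7, 4/7], [-3/7, 5/7]].
W = TN⁻¹ = [[12, -11], [-6, 9], [3, -1]] · [[-1/7, 4/7], [-3/7, 5/7]] = [[3, -1], [-3, 3], [0, 1]].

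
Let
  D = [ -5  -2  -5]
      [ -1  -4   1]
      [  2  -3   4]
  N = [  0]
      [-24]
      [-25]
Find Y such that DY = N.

Since D multiplies Y on the left, Y = D⁻¹N.
D has determinant -2; D⁻¹ = [[13/2, -23/2, 11], [-3, 5, -5], [-11/2, 19/2, -9]].
Y = D⁻¹N = [[13/2, -23/2, 11], [-3, 5, -5], [-11/2, 19/2, -9]] · [[0], [-24], [-25]] = [[1], [5], [-3]].

Y = [[1], [5], [-3]]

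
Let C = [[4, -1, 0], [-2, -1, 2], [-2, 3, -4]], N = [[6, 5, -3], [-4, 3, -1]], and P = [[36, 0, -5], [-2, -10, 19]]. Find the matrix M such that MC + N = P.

MC = P − N = [[30, -5, -2], [2, -13, 20]].
Since C sits to the right of M, M = (P − N)C⁻¹.
det C = 4, so C⁻¹ = [[-1/2, -1, -1/2], [-3, -4, -2], [-2, -5/2, -3/2]].
M = (P − N)C⁻¹ = [[4, -5, -2], [-2, 0, -5]].

M = [[4, -5, -2], [-2, 0, -5]]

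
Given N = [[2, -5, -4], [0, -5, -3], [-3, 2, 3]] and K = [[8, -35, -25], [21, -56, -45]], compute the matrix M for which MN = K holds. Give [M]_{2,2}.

4

Since N sits to the right of M, M = KN⁻¹.
N has determinant -3; N⁻¹ = [[3, -7/3, 5/3], [-3, 2, -2], [5, -11/3, 10/3]].
M = KN⁻¹ = [[8, -35, -25], [21, -56, -45]] · [[3, -7/3, 5/3], [-3, 2, -2], [5, -11/3, 10/3]] = [[4, 3, 0], [6, 4, -3]].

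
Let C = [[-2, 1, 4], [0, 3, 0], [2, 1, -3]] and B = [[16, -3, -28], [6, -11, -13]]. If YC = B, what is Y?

Since C sits to the right of Y, Y = BC⁻¹.
det C = -6, so C⁻¹ = [[3/2, -7/6, 2], [0, 1/3, 0], [1, -2/3, 1]].
Y = BC⁻¹ = [[16, -3, -28], [6, -11, -13]] · [[3/2, -7/6, 2], [0, 1/3, 0], [1, -2/3, 1]] = [[-4, -1, 4], [-4, -2, -1]].

Y = [[-4, -1, 4], [-4, -2, -1]]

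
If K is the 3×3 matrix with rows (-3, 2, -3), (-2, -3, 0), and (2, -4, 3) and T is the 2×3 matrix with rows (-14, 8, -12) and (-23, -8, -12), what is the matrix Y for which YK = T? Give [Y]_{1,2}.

4

K is on the right of Y, so right-multiply by K⁻¹: Y = TK⁻¹.
det K = -3, so K⁻¹ = [[3, -2, 3], [-2, 1, -2], [-14/3, 8/3, -13/3]].
Y = TK⁻¹ = [[-14, 8, -12], [-23, -8, -12]] · [[3, -2, 3], [-2, 1, -2], [-14/3, 8/3, -13/3]] = [[-2, 4, -6], [3, 6, -1]].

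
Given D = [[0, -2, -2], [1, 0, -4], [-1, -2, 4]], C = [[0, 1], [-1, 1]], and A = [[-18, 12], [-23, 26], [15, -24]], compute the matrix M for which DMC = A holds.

M = [[3, 3], [3, -4], [0, -5]]

Isolating M: multiply by D⁻¹ from the left and C⁻¹ from the right, so M = D⁻¹AC⁻¹.
det D = 4, so D⁻¹ = [[-2, 3, 2], [0, -1/2, -1/2], [-1/2, 1/2, 1/2]].
det C = 1; the adjugate gives C⁻¹ = [[1, -1], [1, 0]].
D⁻¹A = [[-3, 6], [4, -1], [5, -5]].
M = (D⁻¹A)C⁻¹ = [[3, 3], [3, -4], [0, -5]].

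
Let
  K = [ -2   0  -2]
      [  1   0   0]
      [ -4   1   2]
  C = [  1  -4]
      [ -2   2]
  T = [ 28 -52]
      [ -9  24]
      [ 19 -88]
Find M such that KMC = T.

M = [[-5, 2], [1, 4], [1, 3]]

Left-multiply by K⁻¹ and right-multiply by C⁻¹: M = K⁻¹TC⁻¹.
K has determinant -2; K⁻¹ = [[0, 1, 0], [1, 6, 1], [-1/2, -1, 0]].
det C = -6, so C⁻¹ = [[-1/3, -2/3], [-1/3, -1/6]].
K⁻¹T = [[-9, 24], [-7, 4], [-5, 2]].
M = (K⁻¹T)C⁻¹ = [[-5, 2], [1, 4], [1, 3]].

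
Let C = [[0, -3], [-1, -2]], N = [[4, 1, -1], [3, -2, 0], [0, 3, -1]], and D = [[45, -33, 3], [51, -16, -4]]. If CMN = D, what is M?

M = [[-3, -3, -3], [-3, -1, 4]]

Isolating M: multiply by C⁻¹ from the left and N⁻¹ from the right, so M = C⁻¹DN⁻¹.
det C = -3, so C⁻¹ = [[2/3, -1], [-1/3, 0]].
N has determinant 2; N⁻¹ = [[1, -1, -1], [3/2, -2, -3/2], [9/2, -6, -11/2]].
C⁻¹D = [[-21, -6, 6], [-15, 11, -1]].
M = (C⁻¹D)N⁻¹ = [[-3, -3, -3], [-3, -1, 4]].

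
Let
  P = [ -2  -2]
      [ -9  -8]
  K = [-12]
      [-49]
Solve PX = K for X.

X = [[1], [5]]

Since P multiplies X on the left, X = P⁻¹K.
det P = -2, so P⁻¹ = [[4, -1], [-9/2, 1]].
X = P⁻¹K = [[4, -1], [-9/2, 1]] · [[-12], [-49]] = [[1], [5]].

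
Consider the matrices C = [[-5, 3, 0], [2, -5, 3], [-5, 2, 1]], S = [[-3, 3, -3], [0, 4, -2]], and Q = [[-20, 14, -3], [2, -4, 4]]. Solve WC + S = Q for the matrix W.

WC = Q − S = [[-17, 11, 0], [2, -8, 6]].
Since C sits to the right of W, W = (Q − S)C⁻¹.
C has determinant 4; C⁻¹ = [[-11/4, -3/4, 9/4], [-17/4, -5/4, 15/4], [-21/4, -5/4, 19/4]].
W = (Q − S)C⁻¹ = [[0, -1, 3], [-3, 1, 3]].

W = [[0, -1, 3], [-3, 1, 3]]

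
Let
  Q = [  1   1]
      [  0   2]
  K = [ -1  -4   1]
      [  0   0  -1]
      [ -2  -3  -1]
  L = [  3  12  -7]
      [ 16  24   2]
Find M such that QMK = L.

M = Q⁻¹LK⁻¹ (apply Q⁻¹ on the left and K⁻¹ on the right).
det Q = 2, so Q⁻¹ = [[1, -1/2], [0, 1/2]].
det K = -5, so K⁻¹ = [[3/5, 7/5, -4/5], [-2/5, -3/5, 1/5], [0, -1, 0]].
Q⁻¹L = [[-5, 0, -8], [8, 12, 1]].
M = (Q⁻¹L)K⁻¹ = [[-3, 1, 4], [0, 3, -4]].

M = [[-3, 1, 4], [0, 3, -4]]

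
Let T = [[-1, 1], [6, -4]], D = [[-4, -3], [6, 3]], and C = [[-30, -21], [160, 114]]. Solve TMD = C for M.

M = T⁻¹CD⁻¹ (apply T⁻¹ on the left and D⁻¹ on the right).
T has determinant -2; T⁻¹ = [[2, 1/2], [3, 1/2]].
D has determinant 6; D⁻¹ = [[1/2, 1/2], [-1, -2/3]].
T⁻¹C = [[20, 15], [-10, -6]].
M = (T⁻¹C)D⁻¹ = [[-5, 0], [1, -1]].

M = [[-5, 0], [1, -1]]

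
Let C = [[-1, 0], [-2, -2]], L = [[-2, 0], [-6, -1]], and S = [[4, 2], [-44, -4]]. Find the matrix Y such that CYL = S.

Y = C⁻¹SL⁻¹ (apply C⁻¹ on the left and L⁻¹ on the right).
det C = 2, so C⁻¹ = [[-1, 0], [1, -1/2]].
det L = 2, so L⁻¹ = [[-1/2, 0], [3, -1]].
C⁻¹S = [[-4, -2], [26, 4]].
Y = (C⁻¹S)L⁻¹ = [[-4, 2], [-1, -4]].

Y = [[-4, 2], [-1, -4]]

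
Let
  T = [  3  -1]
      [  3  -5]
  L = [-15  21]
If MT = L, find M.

M = [[-1, -4]]

Right-multiplying both sides by T⁻¹ gives M = LT⁻¹.
T has determinant -12; T⁻¹ = [[5/12, -1/12], [1/4, -1/4]].
M = LT⁻¹ = [[-15, 21]] · [[5/12, -1/12], [1/4, -1/4]] = [[-1, -4]].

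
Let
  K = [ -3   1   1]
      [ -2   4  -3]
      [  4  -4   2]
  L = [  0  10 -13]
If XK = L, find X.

X = [[-6, -1, -5]]

K is on the right of X, so right-multiply by K⁻¹: X = LK⁻¹.
det K = -4; the adjugate gives K⁻¹ = [[1, 3/2, 7/4], [2, 5/2, 11/4], [2, 2, 5/2]].
X = LK⁻¹ = [[0, 10, -13]] · [[1, 3/2, 7/4], [2, 5/2, 11/4], [2, 2, 5/2]] = [[-6, -1, -5]].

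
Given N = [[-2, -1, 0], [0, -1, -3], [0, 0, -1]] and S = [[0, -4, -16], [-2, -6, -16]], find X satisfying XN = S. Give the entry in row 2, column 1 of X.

Since N sits to the right of X, X = SN⁻¹.
det N = -2, so N⁻¹ = [[-1/2, 1/2, -3/2], [0, -1, 3], [0, 0, -1]].
X = SN⁻¹ = [[0, -4, -16], [-2, -6, -16]] · [[-1/2, 1/2, -3/2], [0, -1, 3], [0, 0, -1]] = [[0, 4, 4], [1, 5, 1]].

1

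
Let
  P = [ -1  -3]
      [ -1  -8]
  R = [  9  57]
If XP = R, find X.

X = [[-3, -6]]

P is on the right of X, so right-multiply by P⁻¹: X = RP⁻¹.
P has determinant 5; P⁻¹ = [[-8/5, 3/5], [1/5, -1/5]].
X = RP⁻¹ = [[9, 57]] · [[-8/5, 3/5], [1/5, -1/5]] = [[-3, -6]].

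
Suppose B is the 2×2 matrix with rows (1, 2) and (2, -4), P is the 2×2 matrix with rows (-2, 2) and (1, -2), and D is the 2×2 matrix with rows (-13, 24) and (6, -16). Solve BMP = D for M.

M = [[1, -3], [0, -4]]

M = B⁻¹DP⁻¹ (apply B⁻¹ on the left and P⁻¹ on the right).
B has determinant -8; B⁻¹ = [[1/2, 1/4], [1/4, -1/8]].
det P = 2, so P⁻¹ = [[-1, -1], [-1/2, -1]].
B⁻¹D = [[-5, 8], [-4, 8]].
M = (B⁻¹D)P⁻¹ = [[1, -3], [0, -4]].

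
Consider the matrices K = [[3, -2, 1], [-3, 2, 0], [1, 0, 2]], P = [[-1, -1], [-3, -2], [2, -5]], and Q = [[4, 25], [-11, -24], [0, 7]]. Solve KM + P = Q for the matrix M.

KM = Q − P = [[5, 26], [-8, -22], [-2, 12]].
K is on the left of M, so left-multiply by K⁻¹: M = K⁻¹(Q − P).
det K = -2, so K⁻¹ = [[-2, -2, 1], [-3, -5/2, 3/2], [1, 1, 0]].
M = K⁻¹(Q − P) = [[4, 4], [2, -5], [-3, 4]].

M = [[4, 4], [2, -5], [-3, 4]]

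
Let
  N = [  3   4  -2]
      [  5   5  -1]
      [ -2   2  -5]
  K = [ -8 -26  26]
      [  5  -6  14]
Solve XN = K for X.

Since N sits to the right of X, X = KN⁻¹.
det N = -1, so N⁻¹ = [[23, -16, -6], [-27, 19, 7], [-20, 14, 5]].
X = KN⁻¹ = [[-8, -26, 26], [5, -6, 14]] · [[23, -16, -6], [-27, 19, 7], [-20, 14, 5]] = [[-2, -2, -4], [-3, 2, -2]].

X = [[-2, -2, -4], [-3, 2, -2]]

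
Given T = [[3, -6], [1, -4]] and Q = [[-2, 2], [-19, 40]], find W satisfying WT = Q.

W = [[-1, 1], [-6, -1]]

Right-multiplying both sides by T⁻¹ gives W = QT⁻¹.
T has determinant -6; T⁻¹ = [[2/3, -1], [1/6, -1/2]].
W = QT⁻¹ = [[-2, 2], [-19, 40]] · [[2/3, -1], [1/6, -1/2]] = [[-1, 1], [-6, -1]].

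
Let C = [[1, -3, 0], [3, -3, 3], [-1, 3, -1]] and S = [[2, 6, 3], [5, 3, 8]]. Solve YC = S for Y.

Y = [[-1, 2, 3], [-3, 3, 1]]

C is on the right of Y, so right-multiply by C⁻¹: Y = SC⁻¹.
C has determinant -6; C⁻¹ = [[1, 1/2, 3/2], [0, 1/6, 1/2], [-1, 0, -1]].
Y = SC⁻¹ = [[2, 6, 3], [5, 3, 8]] · [[1, 1/2, 3/2], [0, 1/6, 1/2], [-1, 0, -1]] = [[-1, 2, 3], [-3, 3, 1]].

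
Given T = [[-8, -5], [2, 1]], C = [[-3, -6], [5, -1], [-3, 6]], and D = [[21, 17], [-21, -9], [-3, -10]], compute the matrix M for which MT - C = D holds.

M = [[-2, 1], [2, 0], [1, 1]]

MT = D + C = [[18, 11], [-16, -10], [-6, -4]].
Right-multiplying both sides by T⁻¹ gives M = (D + C)T⁻¹.
det T = 2; the adjugate gives T⁻¹ = [[1/2, 5/2], [-1, -4]].
M = (D + C)T⁻¹ = [[-2, 1], [2, 0], [1, 1]].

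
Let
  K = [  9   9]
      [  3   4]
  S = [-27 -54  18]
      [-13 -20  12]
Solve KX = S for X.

Since K multiplies X on the left, X = K⁻¹S.
K has determinant 9; K⁻¹ = [[4/9, -1], [-1/3, 1]].
X = K⁻¹S = [[4/9, -1], [-1/3, 1]] · [[-27, -54, 18], [-13, -20, 12]] = [[1, -4, -4], [-4, -2, 6]].

X = [[1, -4, -4], [-4, -2, 6]]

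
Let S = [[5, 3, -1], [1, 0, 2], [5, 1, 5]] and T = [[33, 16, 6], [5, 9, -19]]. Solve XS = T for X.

X = [[5, 3, 1], [4, 0, -3]]

Since S sits to the right of X, X = TS⁻¹.
det S = 4, so S⁻¹ = [[-1/2, -4, 3/2], [5/4, 15/2, -11/4], [1/4, 5/2, -3/4]].
X = TS⁻¹ = [[33, 16, 6], [5, 9, -19]] · [[-1/2, -4, 3/2], [5/4, 15/2, -11/4], [1/4, 5/2, -3/4]] = [[5, 3, 1], [4, 0, -3]].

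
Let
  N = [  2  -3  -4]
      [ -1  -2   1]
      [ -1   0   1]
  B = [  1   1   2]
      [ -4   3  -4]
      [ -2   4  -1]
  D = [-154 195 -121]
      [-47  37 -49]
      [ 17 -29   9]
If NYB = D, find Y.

Y = [[5, 3, -1], [2, -5, -5], [0, -1, -4]]

Left-multiply by N⁻¹ and right-multiply by B⁻¹: Y = N⁻¹DB⁻¹.
det N = 4, so N⁻¹ = [[-1/2, 3/4, -11/4], [0, -1/2, 1/2], [-1/2, 3/4, -7/4]].
det B = -3, so B⁻¹ = [[-13/3, -3, 10/3], [-4/3, -1, 4/3], [10/3, 2, -7/3]].
N⁻¹D = [[-5, 10, -1], [32, -33, 29], [12, -19, 8]].
Y = (N⁻¹D)B⁻¹ = [[5, 3, -1], [2, -5, -5], [0, -1, -4]].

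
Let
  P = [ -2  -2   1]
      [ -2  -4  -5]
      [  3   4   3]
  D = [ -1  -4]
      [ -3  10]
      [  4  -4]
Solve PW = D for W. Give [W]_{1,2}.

2

Left-multiplying both sides by P⁻¹ gives W = P⁻¹D.
P has determinant 6; P⁻¹ = [[4/3, 5/3, 7/3], [-3/2, -3/2, -2], [2/3, 1/3, 2/3]].
W = P⁻¹D = [[4/3, 5/3, 7/3], [-3/2, -3/2, -2], [2/3, 1/3, 2/3]] · [[-1, -4], [-3, 10], [4, -4]] = [[3, 2], [-2, -1], [1, -2]].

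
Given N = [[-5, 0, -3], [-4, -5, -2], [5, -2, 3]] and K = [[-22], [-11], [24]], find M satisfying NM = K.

M = [[2], [-1], [4]]

Since N multiplies M on the left, M = N⁻¹K.
det N = -4, so N⁻¹ = [[19/4, -3/2, 15/4], [-1/2, 0, -1/2], [-33/4, 5/2, -25/4]].
M = N⁻¹K = [[19/4, -3/2, 15/4], [-1/2, 0, -1/2], [-33/4, 5/2, -25/4]] · [[-22], [-11], [24]] = [[2], [-1], [4]].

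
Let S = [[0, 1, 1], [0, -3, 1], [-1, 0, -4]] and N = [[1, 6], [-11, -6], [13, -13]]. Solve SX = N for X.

X = [[-5, 1], [3, 3], [-2, 3]]

Since S multiplies X on the left, X = S⁻¹N.
S has determinant -4; S⁻¹ = [[-3, -1, -1], [1/4, -1/4, 0], [3/4, 1/4, 0]].
X = S⁻¹N = [[-3, -1, -1], [1/4, -1/4, 0], [3/4, 1/4, 0]] · [[1, 6], [-11, -6], [13, -13]] = [[-5, 1], [3, 3], [-2, 3]].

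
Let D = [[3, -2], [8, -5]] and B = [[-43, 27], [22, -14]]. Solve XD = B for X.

X = [[-1, -5], [2, 2]]

Since D sits to the right of X, X = BD⁻¹.
det D = 1, so D⁻¹ = [[-5, 2], [-8, 3]].
X = BD⁻¹ = [[-43, 27], [22, -14]] · [[-5, 2], [-8, 3]] = [[-1, -5], [2, 2]].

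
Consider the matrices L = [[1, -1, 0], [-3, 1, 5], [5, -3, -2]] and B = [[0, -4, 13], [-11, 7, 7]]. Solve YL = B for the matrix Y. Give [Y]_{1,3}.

1

Since L sits to the right of Y, Y = BL⁻¹.
L has determinant -6; L⁻¹ = [[-13/6, 1/3, 5/6], [-19/6, 1/3, 5/6], [-2/3, 1/3, 1/3]].
Y = BL⁻¹ = [[0, -4, 13], [-11, 7, 7]] · [[-13/6, 1/3, 5/6], [-19/6, 1/3, 5/6], [-2/3, 1/3, 1/3]] = [[4, 3, 1], [-3, 1, -1]].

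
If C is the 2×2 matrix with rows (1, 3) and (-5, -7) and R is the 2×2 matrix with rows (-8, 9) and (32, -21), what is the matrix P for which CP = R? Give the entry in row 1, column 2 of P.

C is on the left of P, so left-multiply by C⁻¹: P = C⁻¹R.
C has determinant 8; C⁻¹ = [[-7/8, -3/8], [5/8, 1/8]].
P = C⁻¹R = [[-7/8, -3/8], [5/8, 1/8]] · [[-8, 9], [32, -21]] = [[-5, 0], [-1, 3]].

0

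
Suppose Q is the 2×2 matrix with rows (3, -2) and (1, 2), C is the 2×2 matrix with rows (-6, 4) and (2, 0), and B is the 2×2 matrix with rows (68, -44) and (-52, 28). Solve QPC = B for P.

P = Q⁻¹BC⁻¹ (apply Q⁻¹ on the left and C⁻¹ on the right).
det Q = 8; the adjugate gives Q⁻¹ = [[1/4, 1/4], [-1/8, 3/8]].
det C = -8; the adjugate gives C⁻¹ = [[0, 1/2], [1/4, 3/4]].
Q⁻¹B = [[4, -4], [-28, 16]].
P = (Q⁻¹B)C⁻¹ = [[-1, -1], [4, -2]].

P = [[-1, -1], [4, -2]]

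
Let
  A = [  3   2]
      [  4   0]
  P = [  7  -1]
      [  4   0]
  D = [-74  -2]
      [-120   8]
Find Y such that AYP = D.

Y = [[-2, -4], [4, -5]]

Y = A⁻¹DP⁻¹ (apply A⁻¹ on the left and P⁻¹ on the right).
det A = -8; the adjugate gives A⁻¹ = [[0, 1/4], [1/2, -3/8]].
det P = 4, so P⁻¹ = [[0, 1/4], [-1, 7/4]].
A⁻¹D = [[-30, 2], [8, -4]].
Y = (A⁻¹D)P⁻¹ = [[-2, -4], [4, -5]].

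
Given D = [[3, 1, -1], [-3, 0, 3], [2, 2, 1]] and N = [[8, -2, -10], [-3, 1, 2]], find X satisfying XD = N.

Right-multiplying both sides by D⁻¹ gives X = ND⁻¹.
D has determinant -3; D⁻¹ = [[2, 1, -1], [-3, -5/3, 2], [2, 4/3, -1]].
X = ND⁻¹ = [[8, -2, -10], [-3, 1, 2]] · [[2, 1, -1], [-3, -5/3, 2], [2, 4/3, -1]] = [[2, -2, -2], [-5, -2, 3]].

X = [[2, -2, -2], [-5, -2, 3]]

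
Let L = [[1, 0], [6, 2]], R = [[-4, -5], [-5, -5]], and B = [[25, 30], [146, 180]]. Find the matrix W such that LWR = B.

W = L⁻¹BR⁻¹ (apply L⁻¹ on the left and R⁻¹ on the right).
det L = 2, so L⁻¹ = [[1, 0], [-3, 1/2]].
R has determinant -5; R⁻¹ = [[1, -1], [-1, 4/5]].
L⁻¹B = [[25, 30], [-2, 0]].
W = (L⁻¹B)R⁻¹ = [[-5, -1], [-2, 2]].

W = [[-5, -1], [-2, 2]]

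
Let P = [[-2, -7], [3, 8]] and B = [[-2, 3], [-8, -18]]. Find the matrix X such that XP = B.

X = [[-5, -4], [-2, -4]]

Since P sits to the right of X, X = BP⁻¹.
P has determinant 5; P⁻¹ = [[8/5, 7/5], [-3/5, -2/5]].
X = BP⁻¹ = [[-2, 3], [-8, -18]] · [[8/5, 7/5], [-3/5, -2/5]] = [[-5, -4], [-2, -4]].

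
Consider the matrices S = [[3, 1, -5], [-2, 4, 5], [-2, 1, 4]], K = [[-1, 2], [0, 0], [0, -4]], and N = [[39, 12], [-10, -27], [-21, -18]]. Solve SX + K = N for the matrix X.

SX = N − K = [[40, 10], [-10, -27], [-21, -14]].
Left-multiplying both sides by S⁻¹ gives X = S⁻¹(N − K).
det S = 1; the adjugate gives S⁻¹ = [[11, -9, 25], [-2, 2, -5], [6, -5, 14]].
X = S⁻¹(N − K) = [[5, 3], [5, -4], [-4, -1]].

X = [[5, 3], [5, -4], [-4, -1]]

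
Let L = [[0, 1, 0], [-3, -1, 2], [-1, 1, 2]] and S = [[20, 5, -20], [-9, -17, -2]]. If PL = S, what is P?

Right-multiplying both sides by L⁻¹ gives P = SL⁻¹.
det L = 4; the adjugate gives L⁻¹ = [[-1, -1/2, 1/2], [1, 0, 0], [-1, -1/4, 3/4]].
P = SL⁻¹ = [[20, 5, -20], [-9, -17, -2]] · [[-1, -1/2, 1/2], [1, 0, 0], [-1, -1/4, 3/4]] = [[5, -5, -5], [-6, 5, -6]].

P = [[5, -5, -5], [-6, 5, -6]]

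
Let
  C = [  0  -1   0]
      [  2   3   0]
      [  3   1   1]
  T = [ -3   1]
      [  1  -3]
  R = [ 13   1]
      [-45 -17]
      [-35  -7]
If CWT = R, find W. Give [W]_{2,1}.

5

Left-multiply by C⁻¹ and right-multiply by T⁻¹: W = C⁻¹RT⁻¹.
det C = 2; the adjugate gives C⁻¹ = [[3/2, 1/2, 0], [-1, 0, 0], [-7/2, -3/2, 1]].
det T = 8; the adjugate gives T⁻¹ = [[-3/8, -1/8], [-1/8, -3/8]].
C⁻¹R = [[-3, -7], [-13, -1], [-13, 15]].
W = (C⁻¹R)T⁻¹ = [[2, 3], [5, 2], [3, -4]].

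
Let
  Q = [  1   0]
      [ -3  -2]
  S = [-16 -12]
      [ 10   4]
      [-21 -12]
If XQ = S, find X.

X = [[2, 6], [4, -2], [-3, 6]]

Q is on the right of X, so right-multiply by Q⁻¹: X = SQ⁻¹.
det Q = -2, so Q⁻¹ = [[1, 0], [-3/2, -1/2]].
X = SQ⁻¹ = [[-16, -12], [10, 4], [-21, -12]] · [[1, 0], [-3/2, -1/2]] = [[2, 6], [4, -2], [-3, 6]].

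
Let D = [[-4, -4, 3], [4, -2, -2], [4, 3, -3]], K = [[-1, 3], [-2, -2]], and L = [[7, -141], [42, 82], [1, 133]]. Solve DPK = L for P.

P = [[3, -5], [4, 2], [-3, 1]]

Isolating P: multiply by D⁻¹ from the left and K⁻¹ from the right, so P = D⁻¹LK⁻¹.
D has determinant -4; D⁻¹ = [[-3, 3/4, -7/2], [-1, 0, -1], [-5, 1, -6]].
det K = 8; the adjugate gives K⁻¹ = [[-1/4, -3/8], [1/4, -1/8]].
D⁻¹L = [[7, 19], [-8, 8], [1, -11]].
P = (D⁻¹L)K⁻¹ = [[3, -5], [4, 2], [-3, 1]].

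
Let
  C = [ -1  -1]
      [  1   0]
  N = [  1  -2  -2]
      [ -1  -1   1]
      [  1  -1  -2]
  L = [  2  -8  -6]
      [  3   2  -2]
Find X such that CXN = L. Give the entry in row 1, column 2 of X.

Left-multiply by C⁻¹ and right-multiply by N⁻¹: X = C⁻¹LN⁻¹.
det C = 1, so C⁻¹ = [[0, 1], [-1, -1]].
N has determinant 1; N⁻¹ = [[3, -2, -4], [-1, 0, 1], [2, -1, -3]].
C⁻¹L = [[3, 2, -2], [-5, 6, 8]].
X = (C⁻¹L)N⁻¹ = [[3, -4, -4], [-5, 2, 2]].

-4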